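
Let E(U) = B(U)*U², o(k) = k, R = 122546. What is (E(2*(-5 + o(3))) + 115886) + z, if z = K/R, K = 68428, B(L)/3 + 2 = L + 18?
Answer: 7136010340/61273 ≈ 1.1646e+5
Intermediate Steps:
B(L) = 48 + 3*L (B(L) = -6 + 3*(L + 18) = -6 + 3*(18 + L) = -6 + (54 + 3*L) = 48 + 3*L)
z = 34214/61273 (z = 68428/122546 = 68428*(1/122546) = 34214/61273 ≈ 0.55839)
E(U) = U²*(48 + 3*U) (E(U) = (48 + 3*U)*U² = U²*(48 + 3*U))
(E(2*(-5 + o(3))) + 115886) + z = (3*(2*(-5 + 3))²*(16 + 2*(-5 + 3)) + 115886) + 34214/61273 = (3*(2*(-2))²*(16 + 2*(-2)) + 115886) + 34214/61273 = (3*(-4)²*(16 - 4) + 115886) + 34214/61273 = (3*16*12 + 115886) + 34214/61273 = (576 + 115886) + 34214/61273 = 116462 + 34214/61273 = 7136010340/61273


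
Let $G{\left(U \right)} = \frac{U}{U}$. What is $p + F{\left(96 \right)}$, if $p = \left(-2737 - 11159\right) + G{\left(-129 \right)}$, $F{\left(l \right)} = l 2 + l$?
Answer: $-13607$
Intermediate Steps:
$G{\left(U \right)} = 1$
$F{\left(l \right)} = 3 l$ ($F{\left(l \right)} = 2 l + l = 3 l$)
$p = -13895$ ($p = \left(-2737 - 11159\right) + 1 = -13896 + 1 = -13895$)
$p + F{\left(96 \right)} = -13895 + 3 \cdot 96 = -13895 + 288 = -13607$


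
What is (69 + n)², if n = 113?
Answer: 33124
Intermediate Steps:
(69 + n)² = (69 + 113)² = 182² = 33124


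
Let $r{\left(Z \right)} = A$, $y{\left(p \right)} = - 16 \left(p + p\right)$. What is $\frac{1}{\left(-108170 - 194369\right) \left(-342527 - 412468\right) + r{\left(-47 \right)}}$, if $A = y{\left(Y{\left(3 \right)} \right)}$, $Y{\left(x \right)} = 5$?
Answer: $\frac{1}{228415432145} \approx 4.378 \cdot 10^{-12}$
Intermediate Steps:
$y{\left(p \right)} = - 32 p$ ($y{\left(p \right)} = - 16 \cdot 2 p = - 32 p$)
$A = -160$ ($A = \left(-32\right) 5 = -160$)
$r{\left(Z \right)} = -160$
$\frac{1}{\left(-108170 - 194369\right) \left(-342527 - 412468\right) + r{\left(-47 \right)}} = \frac{1}{\left(-108170 - 194369\right) \left(-342527 - 412468\right) - 160} = \frac{1}{\left(-302539\right) \left(-754995\right) - 160} = \frac{1}{228415432305 - 160} = \frac{1}{228415432145}$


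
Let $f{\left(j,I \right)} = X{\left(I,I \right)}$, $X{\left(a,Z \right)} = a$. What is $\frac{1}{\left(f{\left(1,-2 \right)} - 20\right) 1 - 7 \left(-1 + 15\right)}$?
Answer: $- \frac{1}{120} \approx -0.0083333$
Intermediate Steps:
$f{\left(j,I \right)} = I$
$\frac{1}{\left(f{\left(1,-2 \right)} - 20\right) 1 - 7 \left(-1 + 15\right)} = \frac{1}{\left(-2 - 20\right) 1 - 7 \left(-1 + 15\right)} = \frac{1}{\left(-2 - 20\right) 1 - 98} = \frac{1}{\left(-22\right) 1 - 98} = \frac{1}{-22 - 98} = \frac{1}{-120} = - \frac{1}{120}$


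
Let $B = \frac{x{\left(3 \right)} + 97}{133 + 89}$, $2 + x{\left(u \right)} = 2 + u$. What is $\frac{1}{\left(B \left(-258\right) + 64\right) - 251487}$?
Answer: $- \frac{37}{9306951} \approx -3.9755 \cdot 10^{-6}$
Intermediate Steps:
$x{\left(u \right)} = u$ ($x{\left(u \right)} = -2 + \left(2 + u\right) = u$)
$B = \frac{50}{111}$ ($B = \frac{3 + 97}{133 + 89} = \frac{100}{222} = 100 \cdot \frac{1}{222} = \frac{50}{111} \approx 0.45045$)
$\frac{1}{\left(B \left(-258\right) + 64\right) - 251487} = \frac{1}{\left(\frac{50}{111} \left(-258\right) + 64\right) - 251487} = \frac{1}{\left(- \frac{4300}{37} + 64\right) - 251487} = \frac{1}{- \frac{1932}{37} - 251487} = \frac{1}{- \frac{9306951}{37}} = - \frac{37}{9306951}$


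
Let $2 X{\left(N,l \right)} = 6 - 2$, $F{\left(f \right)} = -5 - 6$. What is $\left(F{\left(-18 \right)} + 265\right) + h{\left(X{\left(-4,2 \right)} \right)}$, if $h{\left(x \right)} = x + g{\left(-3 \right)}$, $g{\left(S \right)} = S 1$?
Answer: $253$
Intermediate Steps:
$F{\left(f \right)} = -11$
$g{\left(S \right)} = S$
$X{\left(N,l \right)} = 2$ ($X{\left(N,l \right)} = \frac{6 - 2}{2} = \frac{1}{2} \cdot 4 = 2$)
$h{\left(x \right)} = -3 + x$ ($h{\left(x \right)} = x - 3 = -3 + x$)
$\left(F{\left(-18 \right)} + 265\right) + h{\left(X{\left(-4,2 \right)} \right)} = \left(-11 + 265\right) + \left(-3 + 2\right) = 254 - 1 = 253$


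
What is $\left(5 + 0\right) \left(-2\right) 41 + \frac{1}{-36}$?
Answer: $- \frac{14761}{36} \approx -410.03$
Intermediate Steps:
$\left(5 + 0\right) \left(-2\right) 41 + \frac{1}{-36} = 5 \left(-2\right) 41 - \frac{1}{36} = \left(-10\right) 41 - \frac{1}{36} = -410 - \frac{1}{36} = - \frac{14761}{36}$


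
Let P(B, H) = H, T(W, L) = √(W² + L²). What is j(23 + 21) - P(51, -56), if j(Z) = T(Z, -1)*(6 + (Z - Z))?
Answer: 56 + 6*√1937 ≈ 320.07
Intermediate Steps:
T(W, L) = √(L² + W²)
j(Z) = 6*√(1 + Z²) (j(Z) = √((-1)² + Z²)*(6 + (Z - Z)) = √(1 + Z²)*(6 + 0) = √(1 + Z²)*6 = 6*√(1 + Z²))
j(23 + 21) - P(51, -56) = 6*√(1 + (23 + 21)²) - 1*(-56) = 6*√(1 + 44²) + 56 = 6*√(1 + 1936) + 56 = 6*√1937 + 56 = 56 + 6*√1937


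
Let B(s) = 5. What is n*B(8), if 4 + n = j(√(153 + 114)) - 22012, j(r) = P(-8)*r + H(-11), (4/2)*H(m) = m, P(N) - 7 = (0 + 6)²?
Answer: -220215/2 + 215*√267 ≈ -1.0659e+5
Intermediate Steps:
P(N) = 43 (P(N) = 7 + (0 + 6)² = 7 + 6² = 7 + 36 = 43)
H(m) = m/2
j(r) = -11/2 + 43*r (j(r) = 43*r + (½)*(-11) = 43*r - 11/2 = -11/2 + 43*r)
n = -44043/2 + 43*√267 (n = -4 + ((-11/2 + 43*√(153 + 114)) - 22012) = -4 + ((-11/2 + 43*√267) - 22012) = -4 + (-44035/2 + 43*√267) = -44043/2 + 43*√267 ≈ -21319.)
n*B(8) = (-44043/2 + 43*√267)*5 = -220215/2 + 215*√267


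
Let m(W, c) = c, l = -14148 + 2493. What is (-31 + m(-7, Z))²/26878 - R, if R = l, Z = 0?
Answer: 313264051/26878 ≈ 11655.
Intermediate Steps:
l = -11655
R = -11655
(-31 + m(-7, Z))²/26878 - R = (-31 + 0)²/26878 - 1*(-11655) = (-31)²*(1/26878) + 11655 = 961*(1/26878) + 11655 = 961/26878 + 11655 = 313264051/26878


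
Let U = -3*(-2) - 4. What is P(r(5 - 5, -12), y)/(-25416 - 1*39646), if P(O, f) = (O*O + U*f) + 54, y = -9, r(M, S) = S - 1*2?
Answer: -116/32531 ≈ -0.0035658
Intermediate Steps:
r(M, S) = -2 + S (r(M, S) = S - 2 = -2 + S)
U = 2 (U = 6 - 4 = 2)
P(O, f) = 54 + O**2 + 2*f (P(O, f) = (O*O + 2*f) + 54 = (O**2 + 2*f) + 54 = 54 + O**2 + 2*f)
P(r(5 - 5, -12), y)/(-25416 - 1*39646) = (54 + (-2 - 12)**2 + 2*(-9))/(-25416 - 1*39646) = (54 + (-14)**2 - 18)/(-25416 - 39646) = (54 + 196 - 18)/(-65062) = 232*(-1/65062) = -116/32531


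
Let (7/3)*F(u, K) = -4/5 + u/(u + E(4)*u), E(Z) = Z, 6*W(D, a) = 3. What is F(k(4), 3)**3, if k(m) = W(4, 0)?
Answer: -729/42875 ≈ -0.017003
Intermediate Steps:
W(D, a) = 1/2 (W(D, a) = (1/6)*3 = 1/2)
k(m) = 1/2
F(u, K) = -9/35 (F(u, K) = 3*(-4/5 + u/(u + 4*u))/7 = 3*(-4*1/5 + u/((5*u)))/7 = 3*(-4/5 + u*(1/(5*u)))/7 = 3*(-4/5 + 1/5)/7 = (3/7)*(-3/5) = -9/35)
F(k(4), 3)**3 = (-9/35)**3 = -729/42875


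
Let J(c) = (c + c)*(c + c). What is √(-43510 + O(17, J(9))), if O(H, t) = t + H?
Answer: 7*I*√881 ≈ 207.77*I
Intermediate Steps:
J(c) = 4*c² (J(c) = (2*c)*(2*c) = 4*c²)
O(H, t) = H + t
√(-43510 + O(17, J(9))) = √(-43510 + (17 + 4*9²)) = √(-43510 + (17 + 4*81)) = √(-43510 + (17 + 324)) = √(-43510 + 341) = √(-43169) = 7*I*√881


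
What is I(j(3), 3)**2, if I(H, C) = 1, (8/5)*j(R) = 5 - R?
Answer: 1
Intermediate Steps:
j(R) = 25/8 - 5*R/8 (j(R) = 5*(5 - R)/8 = 25/8 - 5*R/8)
I(j(3), 3)**2 = 1**2 = 1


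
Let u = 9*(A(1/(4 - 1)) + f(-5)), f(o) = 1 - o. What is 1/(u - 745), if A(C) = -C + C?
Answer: -1/691 ≈ -0.0014472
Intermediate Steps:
A(C) = 0
u = 54 (u = 9*(0 + (1 - 1*(-5))) = 9*(0 + (1 + 5)) = 9*(0 + 6) = 9*6 = 54)
1/(u - 745) = 1/(54 - 745) = 1/(-691) = -1/691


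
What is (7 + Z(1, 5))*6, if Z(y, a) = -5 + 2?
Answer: 24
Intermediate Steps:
Z(y, a) = -3
(7 + Z(1, 5))*6 = (7 - 3)*6 = 4*6 = 24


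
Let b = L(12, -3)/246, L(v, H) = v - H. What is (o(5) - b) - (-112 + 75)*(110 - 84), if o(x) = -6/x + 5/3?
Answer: 1183759/1230 ≈ 962.41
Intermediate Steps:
o(x) = 5/3 - 6/x (o(x) = -6/x + 5*(1/3) = -6/x + 5/3 = 5/3 - 6/x)
b = 5/82 (b = (12 - 1*(-3))/246 = (12 + 3)*(1/246) = 15*(1/246) = 5/82 ≈ 0.060976)
(o(5) - b) - (-112 + 75)*(110 - 84) = ((5/3 - 6/5) - 1*5/82) - (-112 + 75)*(110 - 84) = ((5/3 - 6*1/5) - 5/82) - (-37)*26 = ((5/3 - 6/5) - 5/82) - 1*(-962) = (7/15 - 5/82) + 962 = 499/1230 + 962 = 1183759/1230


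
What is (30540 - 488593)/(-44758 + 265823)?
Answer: -458053/221065 ≈ -2.0720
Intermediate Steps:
(30540 - 488593)/(-44758 + 265823) = -458053/221065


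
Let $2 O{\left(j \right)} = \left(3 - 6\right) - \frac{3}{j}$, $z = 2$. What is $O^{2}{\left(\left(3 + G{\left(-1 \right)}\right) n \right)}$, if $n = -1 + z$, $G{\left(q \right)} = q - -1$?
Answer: $4$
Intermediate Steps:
$G{\left(q \right)} = 1 + q$ ($G{\left(q \right)} = q + 1 = 1 + q$)
$n = 1$ ($n = -1 + 2 = 1$)
$O{\left(j \right)} = - \frac{3}{2} - \frac{3}{2 j}$ ($O{\left(j \right)} = \frac{\left(3 - 6\right) - \frac{3}{j}}{2} = \frac{-3 - \frac{3}{j}}{2} = - \frac{3}{2} - \frac{3}{2 j}$)
$O^{2}{\left(\left(3 + G{\left(-1 \right)}\right) n \right)} = \left(\frac{3 \left(-1 - \left(3 + \left(1 - 1\right)\right) 1\right)}{2 \left(3 + \left(1 - 1\right)\right) 1}\right)^{2} = \left(\frac{3 \left(-1 - \left(3 + 0\right) 1\right)}{2 \left(3 + 0\right) 1}\right)^{2} = \left(\frac{3 \left(-1 - 3 \cdot 1\right)}{2 \cdot 3 \cdot 1}\right)^{2} = \left(\frac{3 \left(-1 - 3\right)}{2 \cdot 3}\right)^{2} = \left(\frac{3}{2} \cdot \frac{1}{3} \left(-1 - 3\right)\right)^{2} = \left(\frac{3}{2} \cdot \frac{1}{3} \left(-4\right)\right)^{2} = \left(-2\right)^{2} = 4$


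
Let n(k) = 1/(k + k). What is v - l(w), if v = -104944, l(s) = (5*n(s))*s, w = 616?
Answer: -209893/2 ≈ -1.0495e+5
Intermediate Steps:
n(k) = 1/(2*k)
l(s) = 5/2 (l(s) = (5*(1/(2*s)))*s = (5/(2*s))*s = 5/2)
v - l(w) = -104944 - 1*5/2 = -104944 - 5/2 = -209893/2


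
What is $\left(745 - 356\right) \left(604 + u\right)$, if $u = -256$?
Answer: $135372$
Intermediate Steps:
$\left(745 - 356\right) \left(604 + u\right) = \left(745 - 356\right) \left(604 - 256\right) = 389 \cdot 348 = 135372$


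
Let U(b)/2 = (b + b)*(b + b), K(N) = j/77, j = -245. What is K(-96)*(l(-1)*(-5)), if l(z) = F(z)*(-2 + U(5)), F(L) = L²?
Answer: 3150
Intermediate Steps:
K(N) = -35/11 (K(N) = -245/77 = -245*1/77 = -35/11)
U(b) = 8*b² (U(b) = 2*((b + b)*(b + b)) = 2*((2*b)*(2*b)) = 2*(4*b²) = 8*b²)
l(z) = 198*z² (l(z) = z²*(-2 + 8*5²) = z²*(-2 + 8*25) = z²*(-2 + 200) = z²*198 = 198*z²)
K(-96)*(l(-1)*(-5)) = -35*198*(-1)²*(-5)/11 = -35*198*1*(-5)/11 = -630*(-5) = -35/11*(-990) = 3150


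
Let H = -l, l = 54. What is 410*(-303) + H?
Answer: -124284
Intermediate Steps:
H = -54 (H = -1*54 = -54)
410*(-303) + H = 410*(-303) - 54 = -124230 - 54 = -124284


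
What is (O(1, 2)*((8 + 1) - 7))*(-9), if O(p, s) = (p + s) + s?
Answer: -90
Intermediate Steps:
O(p, s) = p + 2*s
(O(1, 2)*((8 + 1) - 7))*(-9) = ((1 + 2*2)*((8 + 1) - 7))*(-9) = ((1 + 4)*(9 - 7))*(-9) = (5*2)*(-9) = 10*(-9) = -90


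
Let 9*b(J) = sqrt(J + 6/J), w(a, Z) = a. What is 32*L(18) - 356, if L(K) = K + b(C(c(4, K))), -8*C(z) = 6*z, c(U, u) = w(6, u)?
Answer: 220 + 16*I*sqrt(210)/27 ≈ 220.0 + 8.5875*I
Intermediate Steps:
c(U, u) = 6
C(z) = -3*z/4
b(J) = sqrt(J + 6/J)/9
L(K) = K + I*sqrt(210)/54 (L(K) = K + sqrt(-3/4*6 + 6/((-3/4*6)))/9 = K + sqrt(-9/2 + 6/(-9/2))/9 = K + sqrt(-9/2 + 6*(-2/9))/9 = K + sqrt(-9/2 - 4/3)/9 = K + sqrt(-35/6)/9 = K + (I*sqrt(210)/6)/9 = K + I*sqrt(210)/54)
32*L(18) - 356 = 32*(18 + I*sqrt(210)/54) - 356 = (576 + 16*I*sqrt(210)/27) - 356 = 220 + 16*I*sqrt(210)/27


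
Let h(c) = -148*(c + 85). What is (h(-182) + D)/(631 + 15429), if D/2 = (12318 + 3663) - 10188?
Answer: 12971/8030 ≈ 1.6153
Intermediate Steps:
h(c) = -12580 - 148*c (h(c) = -148*(85 + c) = -12580 - 148*c)
D = 11586 (D = 2*((12318 + 3663) - 10188) = 2*(15981 - 10188) = 2*5793 = 11586)
(h(-182) + D)/(631 + 15429) = ((-12580 - 148*(-182)) + 11586)/(631 + 15429) = ((-12580 + 26936) + 11586)/16060 = (14356 + 11586)*(1/16060) = 25942*(1/16060) = 12971/8030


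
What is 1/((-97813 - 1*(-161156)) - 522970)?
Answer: -1/459627 ≈ -2.1757e-6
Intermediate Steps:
1/((-97813 - 1*(-161156)) - 522970) = 1/((-97813 + 161156) - 522970) = 1/(63343 - 522970) = 1/(-459627) = -1/459627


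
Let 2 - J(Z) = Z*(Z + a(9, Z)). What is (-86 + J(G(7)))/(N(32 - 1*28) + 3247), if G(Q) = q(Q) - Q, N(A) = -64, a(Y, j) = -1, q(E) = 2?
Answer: -38/1061 ≈ -0.035815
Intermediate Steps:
G(Q) = 2 - Q
J(Z) = 2 - Z*(-1 + Z) (J(Z) = 2 - Z*(Z - 1) = 2 - Z*(-1 + Z))
(-86 + J(G(7)))/(N(32 - 1*28) + 3247) = (-86 + (2 + (2 - 1*7) - (2 - 1*7)**2))/(-64 + 3247) = (-86 + (2 + (2 - 7) - (2 - 7)**2))/3183 = (-86 + (2 - 5 - 1*(-5)**2))*(1/3183) = (-86 + (2 - 5 - 1*25))*(1/3183) = (-86 + (2 - 5 - 25))*(1/3183) = (-86 - 28)*(1/3183) = -114*1/3183 = -38/1061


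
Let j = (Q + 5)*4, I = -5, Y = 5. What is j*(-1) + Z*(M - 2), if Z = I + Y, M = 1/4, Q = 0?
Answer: -20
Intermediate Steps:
j = 20 (j = (0 + 5)*4 = 5*4 = 20)
M = 1/4 (M = 1*(1/4) = 1/4 ≈ 0.25000)
Z = 0 (Z = -5 + 5 = 0)
j*(-1) + Z*(M - 2) = 20*(-1) + 0*(1/4 - 2) = -20 + 0*(-7/4) = -20 + 0 = -20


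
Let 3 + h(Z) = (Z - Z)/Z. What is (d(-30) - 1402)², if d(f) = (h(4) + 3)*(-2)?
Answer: 1965604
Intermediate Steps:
h(Z) = -3 (h(Z) = -3 + (Z - Z)/Z = -3 + 0/Z = -3 + 0 = -3)
d(f) = 0 (d(f) = (-3 + 3)*(-2) = 0*(-2) = 0)
(d(-30) - 1402)² = (0 - 1402)² = (-1402)² = 1965604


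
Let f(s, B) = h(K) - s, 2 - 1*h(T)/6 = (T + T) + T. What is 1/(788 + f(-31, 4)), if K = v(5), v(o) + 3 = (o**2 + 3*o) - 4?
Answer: 1/237 ≈ 0.0042194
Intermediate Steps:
v(o) = -7 + o**2 + 3*o (v(o) = -3 + ((o**2 + 3*o) - 4) = -3 + (-4 + o**2 + 3*o) = -7 + o**2 + 3*o)
K = 33 (K = -7 + 5**2 + 3*5 = -7 + 25 + 15 = 33)
h(T) = 12 - 18*T (h(T) = 12 - 6*((T + T) + T) = 12 - 6*(2*T + T) = 12 - 18*T)
f(s, B) = -582 - s (f(s, B) = (12 - 18*33) - s = (12 - 594) - s = -582 - s)
1/(788 + f(-31, 4)) = 1/(788 + (-582 - 1*(-31))) = 1/(788 + (-582 + 31)) = 1/(788 - 551) = 1/237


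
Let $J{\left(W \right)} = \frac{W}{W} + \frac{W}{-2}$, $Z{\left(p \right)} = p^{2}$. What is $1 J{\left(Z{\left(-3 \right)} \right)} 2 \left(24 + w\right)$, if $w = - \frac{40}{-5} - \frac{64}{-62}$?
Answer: $- \frac{7168}{31} \approx -231.23$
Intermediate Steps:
$w = \frac{280}{31}$ ($w = \left(-40\right) \left(- \frac{1}{5}\right) - - \frac{32}{31} = 8 + \frac{32}{31} = \frac{280}{31} \approx 9.0323$)
$J{\left(W \right)} = 1 - \frac{W}{2}$ ($J{\left(W \right)} = 1 + W \left(- \frac{1}{2}\right) = 1 - \frac{W}{2}$)
$1 J{\left(Z{\left(-3 \right)} \right)} 2 \left(24 + w\right) = 1 \left(1 - \frac{\left(-3\right)^{2}}{2}\right) 2 \left(24 + \frac{280}{31}\right) = 1 \left(1 - \frac{9}{2}\right) 2 \cdot \frac{1024}{31} = 1 \left(- \frac{7}{2}\right) 2 \cdot \frac{1024}{31} = \left(- \frac{7}{2}\right) 2 \cdot \frac{1024}{31} = \left(-7\right) \frac{1024}{31} = - \frac{7168}{31}$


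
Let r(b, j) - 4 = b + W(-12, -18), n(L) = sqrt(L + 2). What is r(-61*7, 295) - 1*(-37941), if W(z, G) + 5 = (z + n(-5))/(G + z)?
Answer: 187567/5 - I*sqrt(3)/30 ≈ 37513.0 - 0.057735*I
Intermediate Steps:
n(L) = sqrt(2 + L)
W(z, G) = -5 + (z + I*sqrt(3))/(G + z) (W(z, G) = -5 + (z + sqrt(2 - 5))/(G + z) = -5 + (z + sqrt(-3))/(G + z) = -5 + (z + I*sqrt(3))/(G + z))
r(b, j) = -3/5 + b - I*sqrt(3)/30 (r(b, j) = 4 + (b + (-5*(-18) - 4*(-12) + I*sqrt(3))/(-18 - 12)) = 4 + (b + (90 + 48 + I*sqrt(3))/(-30)) = 4 + (b - (138 + I*sqrt(3))/30) = 4 + (b + (-23/5 - I*sqrt(3)/30)) = 4 + (-23/5 + b - I*sqrt(3)/30) = -3/5 + b - I*sqrt(3)/30)
r(-61*7, 295) - 1*(-37941) = (-3/5 - 61*7 - I*sqrt(3)/30) - 1*(-37941) = (-3/5 - 427 - I*sqrt(3)/30) + 37941 = (-2138/5 - I*sqrt(3)/30) + 37941 = 187567/5 - I*sqrt(3)/30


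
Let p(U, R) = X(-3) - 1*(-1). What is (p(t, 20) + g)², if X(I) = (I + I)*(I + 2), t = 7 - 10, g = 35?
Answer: 1764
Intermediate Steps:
t = -3
X(I) = 2*I*(2 + I) (X(I) = (2*I)*(2 + I) = 2*I*(2 + I))
p(U, R) = 7 (p(U, R) = 2*(-3)*(2 - 3) - 1*(-1) = 2*(-3)*(-1) + 1 = 6 + 1 = 7)
(p(t, 20) + g)² = (7 + 35)² = 42² = 1764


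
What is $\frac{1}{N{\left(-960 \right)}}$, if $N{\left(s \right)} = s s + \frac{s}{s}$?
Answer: $\frac{1}{921601} \approx 1.0851 \cdot 10^{-6}$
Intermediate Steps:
$N{\left(s \right)} = 1 + s^{2}$ ($N{\left(s \right)} = s^{2} + 1 = 1 + s^{2}$)
$\frac{1}{N{\left(-960 \right)}} = \frac{1}{1 + \left(-960\right)^{2}} = \frac{1}{1 + 921600} = \frac{1}{921601}$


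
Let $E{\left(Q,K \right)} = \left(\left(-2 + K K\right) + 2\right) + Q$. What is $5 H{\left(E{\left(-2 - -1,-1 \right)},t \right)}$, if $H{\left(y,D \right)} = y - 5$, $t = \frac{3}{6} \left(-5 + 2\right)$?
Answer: $-25$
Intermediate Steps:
$E{\left(Q,K \right)} = Q + K^{2}$ ($E{\left(Q,K \right)} = \left(\left(-2 + K^{2}\right) + 2\right) + Q = K^{2} + Q = Q + K^{2}$)
$t = - \frac{3}{2}$ ($t = 3 \cdot \frac{1}{6} \left(-3\right) = \frac{1}{2} \left(-3\right) = - \frac{3}{2} \approx -1.5$)
$H{\left(y,D \right)} = -5 + y$ ($H{\left(y,D \right)} = y - 5 = -5 + y$)
$5 H{\left(E{\left(-2 - -1,-1 \right)},t \right)} = 5 \left(-5 + \left(\left(-2 - -1\right) + \left(-1\right)^{2}\right)\right) = 5 \left(-5 + \left(\left(-2 + 1\right) + 1\right)\right) = 5 \left(-5 + \left(-1 + 1\right)\right) = 5 \left(-5 + 0\right) = 5 \left(-5\right) = -25$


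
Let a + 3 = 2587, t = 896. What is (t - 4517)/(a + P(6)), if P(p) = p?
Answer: -3621/2590 ≈ -1.3981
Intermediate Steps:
a = 2584 (a = -3 + 2587 = 2584)
(t - 4517)/(a + P(6)) = (896 - 4517)/(2584 + 6) = -3621/2590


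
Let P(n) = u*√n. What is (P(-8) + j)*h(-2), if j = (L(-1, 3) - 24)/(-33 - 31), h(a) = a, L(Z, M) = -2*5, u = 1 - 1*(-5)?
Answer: -17/16 - 24*I*√2 ≈ -1.0625 - 33.941*I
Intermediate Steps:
u = 6 (u = 1 + 5 = 6)
L(Z, M) = -10
P(n) = 6*√n
j = 17/32 (j = (-10 - 24)/(-33 - 31) = -34/(-64) = -34*(-1/64) = 17/32 ≈ 0.53125)
(P(-8) + j)*h(-2) = (6*√(-8) + 17/32)*(-2) = (6*(2*I*√2) + 17/32)*(-2) = (12*I*√2 + 17/32)*(-2) = (17/32 + 12*I*√2)*(-2) = -17/16 - 24*I*√2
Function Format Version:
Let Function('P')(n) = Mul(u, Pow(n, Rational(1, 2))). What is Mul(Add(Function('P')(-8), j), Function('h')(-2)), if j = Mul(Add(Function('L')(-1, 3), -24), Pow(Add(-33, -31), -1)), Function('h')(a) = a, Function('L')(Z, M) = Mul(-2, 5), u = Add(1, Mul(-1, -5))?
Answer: Add(Rational(-17, 16), Mul(-24, I, Pow(2, Rational(1, 2)))) ≈ Add(-1.0625, Mul(-33.941, I))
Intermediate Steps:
u = 6 (u = Add(1, 5) = 6)
Function('L')(Z, M) = -10
Function('P')(n) = Mul(6, Pow(n, Rational(1, 2)))
j = Rational(17, 32) (j = Mul(Add(-10, -24), Pow(Add(-33, -31), -1)) = Mul(-34, Pow(-64, -1)) = Mul(-34, Rational(-1, 64)) = Rational(17, 32) ≈ 0.53125)
Mul(Add(Function('P')(-8), j), Function('h')(-2)) = Mul(Add(Mul(6, Pow(-8, Rational(1, 2))), Rational(17, 32)), -2) = Mul(Add(Mul(6, Mul(2, I, Pow(2, Rational(1, 2)))), Rational(17, 32)), -2) = Mul(Add(Mul(12, I, Pow(2, Rational(1, 2))), Rational(17, 32)), -2) = Mul(Add(Rational(17, 32), Mul(12, I, Pow(2, Rational(1, 2)))), -2) = Add(Rational(-17, 16), Mul(-24, I, Pow(2, Rational(1, 2))))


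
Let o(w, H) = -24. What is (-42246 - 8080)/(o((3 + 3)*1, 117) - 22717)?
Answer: 50326/22741 ≈ 2.2130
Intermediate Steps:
(-42246 - 8080)/(o((3 + 3)*1, 117) - 22717) = (-42246 - 8080)/(-24 - 22717) = -50326/(-22741) = -50326*(-1/22741) = 50326/22741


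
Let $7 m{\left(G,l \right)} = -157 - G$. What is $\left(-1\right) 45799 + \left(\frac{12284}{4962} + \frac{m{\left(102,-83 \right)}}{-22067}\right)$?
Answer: $- \frac{2507278421062}{54748227} \approx -45797.0$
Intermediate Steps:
$m{\left(G,l \right)} = - \frac{157}{7} - \frac{G}{7}$ ($m{\left(G,l \right)} = \frac{-157 - G}{7} = - \frac{157}{7} - \frac{G}{7}$)
$\left(-1\right) 45799 + \left(\frac{12284}{4962} + \frac{m{\left(102,-83 \right)}}{-22067}\right) = \left(-1\right) 45799 + \left(\frac{12284}{4962} + \frac{- \frac{157}{7} - \frac{102}{7}}{-22067}\right) = -45799 + \left(12284 \cdot \frac{1}{4962} + \left(- \frac{157}{7} - \frac{102}{7}\right) \left(- \frac{1}{22067}\right)\right) = -45799 + \left(\frac{6142}{2481} - - \frac{37}{22067}\right) = -45799 + \left(\frac{6142}{2481} + \frac{37}{22067}\right) = -45799 + \frac{135627311}{54748227} = - \frac{2507278421062}{54748227}$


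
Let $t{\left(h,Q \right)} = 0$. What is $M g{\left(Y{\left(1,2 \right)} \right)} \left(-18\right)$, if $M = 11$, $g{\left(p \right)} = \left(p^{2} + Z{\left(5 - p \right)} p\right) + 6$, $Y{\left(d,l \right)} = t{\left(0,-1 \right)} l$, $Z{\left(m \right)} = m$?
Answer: $-1188$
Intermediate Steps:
$Y{\left(d,l \right)} = 0$ ($Y{\left(d,l \right)} = 0 l = 0$)
$g{\left(p \right)} = 6 + p^{2} + p \left(5 - p\right)$ ($g{\left(p \right)} = \left(p^{2} + \left(5 - p\right) p\right) + 6 = \left(p^{2} + p \left(5 - p\right)\right) + 6 = 6 + p^{2} + p \left(5 - p\right)$)
$M g{\left(Y{\left(1,2 \right)} \right)} \left(-18\right) = 11 \left(6 + 5 \cdot 0\right) \left(-18\right) = 11 \left(6 + 0\right) \left(-18\right) = 11 \cdot 6 \left(-18\right) = 66 \left(-18\right) = -1188$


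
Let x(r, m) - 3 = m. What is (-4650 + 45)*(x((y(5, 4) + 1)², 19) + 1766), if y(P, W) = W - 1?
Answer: -8233740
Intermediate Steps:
y(P, W) = -1 + W
x(r, m) = 3 + m
(-4650 + 45)*(x((y(5, 4) + 1)², 19) + 1766) = (-4650 + 45)*((3 + 19) + 1766) = -4605*(22 + 1766) = -4605*1788 = -8233740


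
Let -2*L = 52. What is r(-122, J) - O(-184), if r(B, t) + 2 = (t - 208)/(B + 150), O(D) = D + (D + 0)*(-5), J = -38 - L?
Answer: -5221/7 ≈ -745.86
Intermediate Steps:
L = -26 (L = -½*52 = -26)
J = -12 (J = -38 - 1*(-26) = -38 + 26 = -12)
O(D) = -4*D (O(D) = D + D*(-5) = D - 5*D = -4*D)
r(B, t) = -2 + (-208 + t)/(150 + B) (r(B, t) = -2 + (t - 208)/(B + 150) = -2 + (-208 + t)/(150 + B))
r(-122, J) - O(-184) = (-508 - 12 - 2*(-122))/(150 - 122) - (-4)*(-184) = (-508 - 12 + 244)/28 - 1*736 = (1/28)*(-276) - 736 = -69/7 - 736 = -5221/7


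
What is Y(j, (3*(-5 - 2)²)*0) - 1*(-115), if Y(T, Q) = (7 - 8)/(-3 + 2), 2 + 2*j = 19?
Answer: 116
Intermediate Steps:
j = 17/2 (j = -1 + (½)*19 = -1 + 19/2 = 17/2 ≈ 8.5000)
Y(T, Q) = 1 (Y(T, Q) = -1/(-1) = -1*(-1) = 1)
Y(j, (3*(-5 - 2)²)*0) - 1*(-115) = 1 - 1*(-115) = 1 + 115 = 116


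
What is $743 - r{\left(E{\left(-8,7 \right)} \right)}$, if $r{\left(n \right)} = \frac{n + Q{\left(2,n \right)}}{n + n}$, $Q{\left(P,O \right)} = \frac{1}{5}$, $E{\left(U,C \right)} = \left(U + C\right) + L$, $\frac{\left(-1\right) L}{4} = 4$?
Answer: $\frac{63113}{85} \approx 742.51$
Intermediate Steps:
$L = -16$ ($L = \left(-4\right) 4 = -16$)
$E{\left(U,C \right)} = -16 + C + U$ ($E{\left(U,C \right)} = \left(U + C\right) - 16 = \left(C + U\right) - 16 = -16 + C + U$)
$Q{\left(P,O \right)} = \frac{1}{5}$
$r{\left(n \right)} = \frac{\frac{1}{5} + n}{2 n}$ ($r{\left(n \right)} = \frac{n + \frac{1}{5}}{n + n} = \frac{\frac{1}{5} + n}{2 n}$)
$743 - r{\left(E{\left(-8,7 \right)} \right)} = 743 - \frac{1 + 5 \left(-16 + 7 - 8\right)}{10 \left(-16 + 7 - 8\right)} = 743 - \frac{1 + 5 \left(-17\right)}{10 \left(-17\right)} = 743 - \frac{1}{10} \left(- \frac{1}{17}\right) \left(1 - 85\right) = 743 - \frac{1}{10} \left(- \frac{1}{17}\right) \left(-84\right) = 743 - \frac{42}{85} = \frac{63113}{85}$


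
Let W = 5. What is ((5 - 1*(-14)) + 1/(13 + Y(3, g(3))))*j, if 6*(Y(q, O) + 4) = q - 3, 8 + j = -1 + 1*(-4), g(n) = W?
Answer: -2236/9 ≈ -248.44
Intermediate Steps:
g(n) = 5
j = -13 (j = -8 + (-1 + 1*(-4)) = -8 + (-1 - 4) = -8 - 5 = -13)
Y(q, O) = -9/2 + q/6 (Y(q, O) = -4 + (q - 3)/6 = -4 + (-3 + q)/6 = -4 + (-1/2 + q/6) = -9/2 + q/6)
((5 - 1*(-14)) + 1/(13 + Y(3, g(3))))*j = ((5 - 1*(-14)) + 1/(13 + (-9/2 + (1/6)*3)))*(-13) = ((5 + 14) + 1/(13 + (-9/2 + 1/2)))*(-13) = (19 + 1/(13 - 4))*(-13) = (19 + 1/9)*(-13) = (172/9)*(-13) = -2236/9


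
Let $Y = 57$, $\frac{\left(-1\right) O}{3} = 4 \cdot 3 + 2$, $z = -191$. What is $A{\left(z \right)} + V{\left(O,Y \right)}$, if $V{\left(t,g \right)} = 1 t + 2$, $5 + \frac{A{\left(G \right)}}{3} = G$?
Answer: $-628$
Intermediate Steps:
$A{\left(G \right)} = -15 + 3 G$
$O = -42$ ($O = - 3 \left(4 \cdot 3 + 2\right) = - 3 \left(12 + 2\right) = \left(-3\right) 14 = -42$)
$V{\left(t,g \right)} = 2 + t$ ($V{\left(t,g \right)} = t + 2 = 2 + t$)
$A{\left(z \right)} + V{\left(O,Y \right)} = \left(-15 + 3 \left(-191\right)\right) + \left(2 - 42\right) = \left(-15 - 573\right) - 40 = -588 - 40 = -628$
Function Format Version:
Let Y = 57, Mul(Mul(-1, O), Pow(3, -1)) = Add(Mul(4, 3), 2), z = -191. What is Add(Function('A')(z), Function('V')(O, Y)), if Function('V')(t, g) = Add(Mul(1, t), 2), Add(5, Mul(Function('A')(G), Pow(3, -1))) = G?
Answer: -628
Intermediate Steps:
Function('A')(G) = Add(-15, Mul(3, G))
O = -42 (O = Mul(-3, Add(Mul(4, 3), 2)) = Mul(-3, Add(12, 2)) = Mul(-3, 14) = -42)
Function('V')(t, g) = Add(2, t) (Function('V')(t, g) = Add(t, 2) = Add(2, t))
Add(Function('A')(z), Function('V')(O, Y)) = Add(Add(-15, Mul(3, -191)), Add(2, -42)) = Add(Add(-15, -573), -40) = Add(-588, -40) = -628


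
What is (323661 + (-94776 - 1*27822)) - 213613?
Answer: -12550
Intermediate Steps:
(323661 + (-94776 - 1*27822)) - 213613 = (323661 + (-94776 - 27822)) - 213613 = (323661 - 122598) - 213613 = 201063 - 213613 = -12550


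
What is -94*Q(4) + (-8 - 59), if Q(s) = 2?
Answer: -255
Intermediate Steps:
-94*Q(4) + (-8 - 59) = -94*2 + (-8 - 59) = -188 - 67 = -255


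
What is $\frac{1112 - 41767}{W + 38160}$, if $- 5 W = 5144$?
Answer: $- \frac{203275}{185656} \approx -1.0949$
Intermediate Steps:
$W = - \frac{5144}{5}$ ($W = \left(- \frac{1}{5}\right) 5144 = - \frac{5144}{5} \approx -1028.8$)
$\frac{1112 - 41767}{W + 38160} = \frac{1112 - 41767}{- \frac{5144}{5} + 38160} = - \frac{40655}{\frac{185656}{5}} = \left(-40655\right) \frac{5}{185656} = - \frac{203275}{185656}$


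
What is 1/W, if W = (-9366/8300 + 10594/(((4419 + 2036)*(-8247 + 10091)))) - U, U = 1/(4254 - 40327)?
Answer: -44547930197725/50228503492222 ≈ -0.88691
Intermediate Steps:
U = -1/36073 (U = 1/(-36073) = -1/36073 ≈ -2.7722e-5)
W = -50228503492222/44547930197725 (W = (-9366/8300 + 10594/(((4419 + 2036)*(-8247 + 10091)))) - 1*(-1/36073) = (-9366*1/8300 + 10594/((6455*1844))) + 1/36073 = (-4683/4150 + 10594/11903020) + 1/36073 = (-4683/4150 + 10594*(1/11903020)) + 1/36073 = (-4683/4150 + 5297/5951510) + 1/36073 = -1392446939/1234938325 + 1/36073 = -50228503492222/44547930197725 ≈ -1.1275)
1/W = 1/(-50228503492222/44547930197725) = -44547930197725/50228503492222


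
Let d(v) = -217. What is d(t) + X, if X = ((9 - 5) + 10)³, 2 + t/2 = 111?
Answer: 2527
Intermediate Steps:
t = 218 (t = -4 + 2*111 = -4 + 222 = 218)
X = 2744 (X = (4 + 10)³ = 14³ = 2744)
d(t) + X = -217 + 2744 = 2527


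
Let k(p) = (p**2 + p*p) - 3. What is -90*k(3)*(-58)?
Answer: 78300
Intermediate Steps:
k(p) = -3 + 2*p**2 (k(p) = (p**2 + p**2) - 3 = 2*p**2 - 3 = -3 + 2*p**2)
-90*k(3)*(-58) = -90*(-3 + 2*3**2)*(-58) = -90*(-3 + 2*9)*(-58) = -90*(-3 + 18)*(-58) = -90*15*(-58) = -1350*(-58) = 78300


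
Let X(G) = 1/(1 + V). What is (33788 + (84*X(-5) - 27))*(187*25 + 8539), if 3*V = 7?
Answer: 2232254234/5 ≈ 4.4645e+8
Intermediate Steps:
V = 7/3 (V = (⅓)*7 = 7/3 ≈ 2.3333)
X(G) = 3/10 (X(G) = 1/(1 + 7/3) = 1/(10/3) = 3/10)
(33788 + (84*X(-5) - 27))*(187*25 + 8539) = (33788 + (84*(3/10) - 27))*(187*25 + 8539) = (33788 + (126/5 - 27))*(4675 + 8539) = (33788 - 9/5)*13214 = (168931/5)*13214 = 2232254234/5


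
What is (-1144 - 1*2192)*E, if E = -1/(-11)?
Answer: -3336/11 ≈ -303.27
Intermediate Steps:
E = 1/11 (E = -1*(-1/11) = 1/11 ≈ 0.090909)
(-1144 - 1*2192)*E = (-1144 - 1*2192)*(1/11) = (-1144 - 2192)*(1/11) = -3336*1/11 = -3336/11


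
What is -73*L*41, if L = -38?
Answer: 113734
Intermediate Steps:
-73*L*41 = -73*(-38)*41 = 2774*41 = 113734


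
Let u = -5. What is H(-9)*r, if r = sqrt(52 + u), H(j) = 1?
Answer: sqrt(47) ≈ 6.8557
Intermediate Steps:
r = sqrt(47) (r = sqrt(52 - 5) = sqrt(47) ≈ 6.8557)
H(-9)*r = 1*sqrt(47) = sqrt(47)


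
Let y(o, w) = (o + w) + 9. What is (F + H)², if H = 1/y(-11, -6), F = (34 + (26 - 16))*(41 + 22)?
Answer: 491730625/64 ≈ 7.6833e+6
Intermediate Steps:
F = 2772 (F = (34 + 10)*63 = 44*63 = 2772)
y(o, w) = 9 + o + w
H = -⅛ (H = 1/(9 - 11 - 6) = 1/(-8) = -⅛ ≈ -0.12500)
(F + H)² = (2772 - ⅛)² = (22175/8)² = 491730625/64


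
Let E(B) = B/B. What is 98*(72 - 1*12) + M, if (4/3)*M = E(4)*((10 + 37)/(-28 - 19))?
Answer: 23517/4 ≈ 5879.3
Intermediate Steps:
E(B) = 1
M = -¾ (M = 3*(1*((10 + 37)/(-28 - 19)))/4 = 3*(1*(47/(-47)))/4 = 3*(1*(47*(-1/47)))/4 = 3*(1*(-1))/4 = (¾)*(-1) = -¾ ≈ -0.75000)
98*(72 - 1*12) + M = 98*(72 - 1*12) - ¾ = 98*(72 - 12) - ¾ = 98*60 - ¾ = 5880 - ¾ = 23517/4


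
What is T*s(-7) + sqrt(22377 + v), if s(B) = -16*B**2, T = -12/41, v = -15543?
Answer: 9408/41 + sqrt(6834) ≈ 312.13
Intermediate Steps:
T = -12/41 (T = -12*1/41 = -12/41 ≈ -0.29268)
T*s(-7) + sqrt(22377 + v) = -(-192)*(-7)**2/41 + sqrt(22377 - 15543) = -(-192)*49/41 + sqrt(6834) = -12/41*(-784) + sqrt(6834) = 9408/41 + sqrt(6834)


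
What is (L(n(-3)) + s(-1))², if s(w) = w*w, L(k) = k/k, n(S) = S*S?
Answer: 4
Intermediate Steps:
n(S) = S²
L(k) = 1
s(w) = w²
(L(n(-3)) + s(-1))² = (1 + (-1)²)² = (1 + 1)² = 2² = 4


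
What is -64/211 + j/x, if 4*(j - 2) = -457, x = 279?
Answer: -166163/235476 ≈ -0.70565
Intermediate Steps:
j = -449/4 (j = 2 + (1/4)*(-457) = 2 - 457/4 = -449/4 ≈ -112.25)
-64/211 + j/x = -64/211 - 449/4/279 = -64*1/211 - 449/4*1/279 = -64/211 - 449/1116 = -166163/235476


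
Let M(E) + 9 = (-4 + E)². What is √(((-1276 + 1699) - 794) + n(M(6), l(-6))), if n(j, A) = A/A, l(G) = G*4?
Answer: I*√370 ≈ 19.235*I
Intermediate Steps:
M(E) = -9 + (-4 + E)²
l(G) = 4*G
n(j, A) = 1
√(((-1276 + 1699) - 794) + n(M(6), l(-6))) = √(((-1276 + 1699) - 794) + 1) = √((423 - 794) + 1) = √(-371 + 1) = √(-370) = I*√370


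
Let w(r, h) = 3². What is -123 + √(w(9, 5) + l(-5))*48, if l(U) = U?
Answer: -27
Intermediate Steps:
w(r, h) = 9
-123 + √(w(9, 5) + l(-5))*48 = -123 + √(9 - 5)*48 = -123 + √4*48 = -123 + 2*48 = -123 + 96 = -27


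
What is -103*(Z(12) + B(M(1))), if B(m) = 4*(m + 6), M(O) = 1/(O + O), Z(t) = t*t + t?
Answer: -18746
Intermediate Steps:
Z(t) = t + t**2 (Z(t) = t**2 + t = t + t**2)
M(O) = 1/(2*O)
B(m) = 24 + 4*m (B(m) = 4*(6 + m) = 24 + 4*m)
-103*(Z(12) + B(M(1))) = -103*(12*(1 + 12) + (24 + 4*((1/2)/1))) = -103*(12*13 + (24 + 4*((1/2)*1))) = -103*(156 + (24 + 4*(1/2))) = -103*(156 + (24 + 2)) = -103*(156 + 26) = -103*182 = -18746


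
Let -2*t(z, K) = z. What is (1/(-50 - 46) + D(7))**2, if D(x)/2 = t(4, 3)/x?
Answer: 152881/451584 ≈ 0.33854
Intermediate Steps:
t(z, K) = -z/2
D(x) = -4/x (D(x) = 2*((-1/2*4)/x) = 2*(-2/x) = -4/x)
(1/(-50 - 46) + D(7))**2 = (1/(-50 - 46) - 4/7)**2 = (1/(-96) - 4*1/7)**2 = (-1/96 - 4/7)**2 = (-391/672)**2 = 152881/451584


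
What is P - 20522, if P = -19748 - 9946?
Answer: -50216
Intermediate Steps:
P = -29694
P - 20522 = -29694 - 20522 = -50216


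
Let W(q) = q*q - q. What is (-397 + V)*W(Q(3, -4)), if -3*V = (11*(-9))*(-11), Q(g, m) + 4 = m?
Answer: -54720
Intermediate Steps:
Q(g, m) = -4 + m
V = -363 (V = -11*(-9)*(-11)/3 = -(-33)*(-11) = -⅓*1089 = -363)
W(q) = q² - q
(-397 + V)*W(Q(3, -4)) = (-397 - 363)*((-4 - 4)*(-1 + (-4 - 4))) = -(-6080)*(-1 - 8) = -(-6080)*(-9) = -760*72 = -54720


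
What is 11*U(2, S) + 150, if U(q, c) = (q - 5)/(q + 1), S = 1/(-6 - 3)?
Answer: 139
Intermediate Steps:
S = -⅑ (S = 1/(-9) = -⅑ ≈ -0.11111)
U(q, c) = (-5 + q)/(1 + q)
11*U(2, S) + 150 = 11*((-5 + 2)/(1 + 2)) + 150 = 11*(-3/3) + 150 = 11*((⅓)*(-3)) + 150 = 11*(-1) + 150 = -11 + 150 = 139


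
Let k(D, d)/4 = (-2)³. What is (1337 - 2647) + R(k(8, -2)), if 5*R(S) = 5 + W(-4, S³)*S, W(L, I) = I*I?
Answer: -34359744913/5 ≈ -6.8719e+9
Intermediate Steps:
W(L, I) = I²
k(D, d) = -32 (k(D, d) = 4*(-2)³ = 4*(-8) = -32)
R(S) = 1 + S⁷/5 (R(S) = (5 + (S³)²*S)/5 = (5 + S⁶*S)/5 = (5 + S⁷)/5 = 1 + S⁷/5)
(1337 - 2647) + R(k(8, -2)) = (1337 - 2647) + (1 + (⅕)*(-32)⁷) = -1310 + (1 + (⅕)*(-34359738368)) = -1310 + (1 - 34359738368/5) = -1310 - 34359738363/5 = -34359744913/5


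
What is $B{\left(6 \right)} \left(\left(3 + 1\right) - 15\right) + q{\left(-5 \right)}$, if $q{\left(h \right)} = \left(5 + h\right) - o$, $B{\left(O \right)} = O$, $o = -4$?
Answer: $-62$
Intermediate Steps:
$q{\left(h \right)} = 9 + h$ ($q{\left(h \right)} = \left(5 + h\right) - -4 = \left(5 + h\right) + 4 = 9 + h$)
$B{\left(6 \right)} \left(\left(3 + 1\right) - 15\right) + q{\left(-5 \right)} = 6 \left(\left(3 + 1\right) - 15\right) + \left(9 - 5\right) = 6 \left(4 - 15\right) + 4 = 6 \left(-11\right) + 4 = -66 + 4 = -62$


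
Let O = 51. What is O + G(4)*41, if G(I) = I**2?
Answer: 707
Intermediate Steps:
O + G(4)*41 = 51 + 4**2*41 = 51 + 16*41 = 51 + 656 = 707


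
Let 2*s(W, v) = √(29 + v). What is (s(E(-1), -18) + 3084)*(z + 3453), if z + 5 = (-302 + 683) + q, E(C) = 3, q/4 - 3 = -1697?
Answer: -9088548 - 2947*√11/2 ≈ -9.0934e+6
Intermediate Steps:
q = -6776 (q = 12 + 4*(-1697) = 12 - 6788 = -6776)
s(W, v) = √(29 + v)/2
z = -6400 (z = -5 + ((-302 + 683) - 6776) = -5 + (381 - 6776) = -5 - 6395 = -6400)
(s(E(-1), -18) + 3084)*(z + 3453) = (√(29 - 18)/2 + 3084)*(-6400 + 3453) = (√11/2 + 3084)*(-2947) = (3084 + √11/2)*(-2947) = -9088548 - 2947*√11/2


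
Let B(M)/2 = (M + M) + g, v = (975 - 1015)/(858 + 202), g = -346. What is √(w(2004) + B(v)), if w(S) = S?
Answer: 2*√921246/53 ≈ 36.219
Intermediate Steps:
v = -2/53 (v = -40/1060 = -40*1/1060 = -2/53 ≈ -0.037736)
B(M) = -692 + 4*M (B(M) = 2*((M + M) - 346) = 2*(2*M - 346) = 2*(-346 + 2*M) = -692 + 4*M)
√(w(2004) + B(v)) = √(2004 + (-692 + 4*(-2/53))) = √(2004 + (-692 - 8/53)) = √(2004 - 36684/53) = √(69528/53) = 2*√921246/53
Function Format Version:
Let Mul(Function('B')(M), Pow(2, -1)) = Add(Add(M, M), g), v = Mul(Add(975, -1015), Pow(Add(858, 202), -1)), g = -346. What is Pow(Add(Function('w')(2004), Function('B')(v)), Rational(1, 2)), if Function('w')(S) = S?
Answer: Mul(Rational(2, 53), Pow(921246, Rational(1, 2))) ≈ 36.219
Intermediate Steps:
v = Rational(-2, 53) (v = Mul(-40, Pow(1060, -1)) = Mul(-40, Rational(1, 1060)) = Rational(-2, 53) ≈ -0.037736)
Function('B')(M) = Add(-692, Mul(4, M)) (Function('B')(M) = Mul(2, Add(Add(M, M), -346)) = Mul(2, Add(Mul(2, M), -346)) = Mul(2, Add(-346, Mul(2, M))) = Add(-692, Mul(4, M)))
Pow(Add(Function('w')(2004), Function('B')(v)), Rational(1, 2)) = Pow(Add(2004, Add(-692, Mul(4, Rational(-2, 53)))), Rational(1, 2)) = Pow(Add(2004, Add(-692, Rational(-8, 53))), Rational(1, 2)) = Pow(Add(2004, Rational(-36684, 53)), Rational(1, 2)) = Pow(Rational(69528, 53), Rational(1, 2)) = Mul(Rational(2, 53), Pow(921246, Rational(1, 2)))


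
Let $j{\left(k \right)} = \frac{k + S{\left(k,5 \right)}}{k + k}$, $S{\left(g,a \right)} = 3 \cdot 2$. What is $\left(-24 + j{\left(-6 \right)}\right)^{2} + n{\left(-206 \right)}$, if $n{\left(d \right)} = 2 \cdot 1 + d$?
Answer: $372$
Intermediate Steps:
$S{\left(g,a \right)} = 6$
$j{\left(k \right)} = \frac{6 + k}{2 k}$ ($j{\left(k \right)} = \frac{k + 6}{k + k} = \frac{6 + k}{2 k}$)
$n{\left(d \right)} = 2 + d$
$\left(-24 + j{\left(-6 \right)}\right)^{2} + n{\left(-206 \right)} = \left(-24 + \frac{6 - 6}{2 \left(-6\right)}\right)^{2} + \left(2 - 206\right) = \left(-24 + \frac{1}{2} \left(- \frac{1}{6}\right) 0\right)^{2} - 204 = \left(-24 + 0\right)^{2} - 204 = \left(-24\right)^{2} - 204 = 576 - 204 = 372$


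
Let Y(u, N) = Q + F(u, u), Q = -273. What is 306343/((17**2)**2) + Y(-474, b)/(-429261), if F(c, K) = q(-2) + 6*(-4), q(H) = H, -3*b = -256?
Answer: 131526075302/35852307981 ≈ 3.6686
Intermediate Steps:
b = 256/3 (b = -1/3*(-256) = 256/3 ≈ 85.333)
F(c, K) = -26 (F(c, K) = -2 + 6*(-4) = -2 - 24 = -26)
Y(u, N) = -299 (Y(u, N) = -273 - 26 = -299)
306343/((17**2)**2) + Y(-474, b)/(-429261) = 306343/((17**2)**2) - 299/(-429261) = 306343/(289**2) - 299*(-1/429261) = 306343/83521 + 299/429261 = 131526075302/35852307981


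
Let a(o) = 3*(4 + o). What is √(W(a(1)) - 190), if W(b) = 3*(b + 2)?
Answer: I*√139 ≈ 11.79*I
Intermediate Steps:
a(o) = 12 + 3*o
W(b) = 6 + 3*b (W(b) = 3*(2 + b) = 6 + 3*b)
√(W(a(1)) - 190) = √((6 + 3*(12 + 3*1)) - 190) = √((6 + 3*(12 + 3)) - 190) = √((6 + 3*15) - 190) = √((6 + 45) - 190) = √(51 - 190) = √(-139) = I*√139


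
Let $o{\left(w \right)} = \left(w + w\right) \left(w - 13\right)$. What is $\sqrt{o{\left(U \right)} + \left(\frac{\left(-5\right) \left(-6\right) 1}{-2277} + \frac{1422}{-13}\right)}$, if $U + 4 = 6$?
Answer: $\frac{2 i \sqrt{3733613598}}{9867} \approx 12.385 i$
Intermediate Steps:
$U = 2$ ($U = -4 + 6 = 2$)
$o{\left(w \right)} = 2 w \left(-13 + w\right)$
$\sqrt{o{\left(U \right)} + \left(\frac{\left(-5\right) \left(-6\right) 1}{-2277} + \frac{1422}{-13}\right)} = \sqrt{2 \cdot 2 \left(-13 + 2\right) + \left(\frac{\left(-5\right) \left(-6\right) 1}{-2277} + \frac{1422}{-13}\right)} = \sqrt{2 \cdot 2 \left(-11\right) + \left(30 \cdot 1 \left(- \frac{1}{2277}\right) + 1422 \left(- \frac{1}{13}\right)\right)} = \sqrt{-44 + \left(30 \left(- \frac{1}{2277}\right) - \frac{1422}{13}\right)} = \sqrt{-44 - \frac{1079428}{9867}} = \sqrt{- \frac{1513576}{9867}} = \frac{2 i \sqrt{3733613598}}{9867}$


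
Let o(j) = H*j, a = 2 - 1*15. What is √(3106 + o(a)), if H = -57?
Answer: √3847 ≈ 62.024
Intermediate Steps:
a = -13 (a = 2 - 15 = -13)
o(j) = -57*j
√(3106 + o(a)) = √(3106 - 57*(-13)) = √(3106 + 741) = √3847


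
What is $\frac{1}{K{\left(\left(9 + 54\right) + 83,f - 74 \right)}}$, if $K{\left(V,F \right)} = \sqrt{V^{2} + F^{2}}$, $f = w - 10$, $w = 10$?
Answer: $\frac{\sqrt{6698}}{13396} \approx 0.0061094$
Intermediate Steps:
$f = 0$ ($f = 10 - 10 = 0$)
$K{\left(V,F \right)} = \sqrt{F^{2} + V^{2}}$
$\frac{1}{K{\left(\left(9 + 54\right) + 83,f - 74 \right)}} = \frac{1}{\sqrt{\left(0 - 74\right)^{2} + \left(\left(9 + 54\right) + 83\right)^{2}}} = \frac{1}{\sqrt{\left(0 - 74\right)^{2} + \left(63 + 83\right)^{2}}} = \frac{1}{\sqrt{\left(-74\right)^{2} + 146^{2}}} = \frac{1}{\sqrt{5476 + 21316}} = \frac{1}{\sqrt{26792}} = \frac{1}{2 \sqrt{6698}} = \frac{\sqrt{6698}}{13396}$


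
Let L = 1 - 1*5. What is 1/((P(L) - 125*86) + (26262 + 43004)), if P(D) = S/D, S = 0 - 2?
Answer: 2/117033 ≈ 1.7089e-5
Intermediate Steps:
S = -2
L = -4 (L = 1 - 5 = -4)
P(D) = -2/D
1/((P(L) - 125*86) + (26262 + 43004)) = 1/((-2/(-4) - 125*86) + (26262 + 43004)) = 1/((-2*(-1/4) - 10750) + 69266) = 1/((1/2 - 10750) + 69266) = 1/(-21499/2 + 69266) = 1/(117033/2) = 2/117033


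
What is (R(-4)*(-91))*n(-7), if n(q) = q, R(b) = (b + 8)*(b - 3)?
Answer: -17836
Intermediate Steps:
R(b) = (-3 + b)*(8 + b) (R(b) = (8 + b)*(-3 + b) = (-3 + b)*(8 + b))
(R(-4)*(-91))*n(-7) = ((-24 + (-4)² + 5*(-4))*(-91))*(-7) = ((-24 + 16 - 20)*(-91))*(-7) = -28*(-91)*(-7) = 2548*(-7) = -17836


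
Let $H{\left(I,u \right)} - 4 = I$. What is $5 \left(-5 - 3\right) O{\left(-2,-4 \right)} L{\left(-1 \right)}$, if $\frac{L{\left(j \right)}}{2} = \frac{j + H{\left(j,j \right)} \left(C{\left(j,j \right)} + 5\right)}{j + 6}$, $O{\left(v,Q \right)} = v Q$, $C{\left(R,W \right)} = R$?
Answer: $-1408$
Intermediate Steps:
$H{\left(I,u \right)} = 4 + I$
$O{\left(v,Q \right)} = Q v$
$L{\left(j \right)} = \frac{2 \left(j + \left(4 + j\right) \left(5 + j\right)\right)}{6 + j}$ ($L{\left(j \right)} = 2 \frac{j + \left(4 + j\right) \left(j + 5\right)}{j + 6} = 2 \frac{j + \left(4 + j\right) \left(5 + j\right)}{6 + j} = \frac{2 \left(j + \left(4 + j\right) \left(5 + j\right)\right)}{6 + j}$)
$5 \left(-5 - 3\right) O{\left(-2,-4 \right)} L{\left(-1 \right)} = 5 \left(-5 - 3\right) \left(\left(-4\right) \left(-2\right)\right) \frac{2 \left(20 + \left(-1\right)^{2} + 10 \left(-1\right)\right)}{6 - 1} = 5 \left(-8\right) 8 \frac{2 \left(20 + 1 - 10\right)}{5} = \left(-40\right) 8 \cdot 2 \cdot \frac{1}{5} \cdot 11 = \left(-320\right) \frac{22}{5} = -1408$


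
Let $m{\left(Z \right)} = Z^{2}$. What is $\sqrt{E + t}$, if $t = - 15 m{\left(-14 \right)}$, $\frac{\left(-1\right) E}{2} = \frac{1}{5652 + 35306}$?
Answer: $\frac{i \sqrt{1233004977019}}{20479} \approx 54.222 i$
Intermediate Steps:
$E = - \frac{1}{20479}$ ($E = - \frac{2}{5652 + 35306} = - \frac{2}{40958} = \left(-2\right) \frac{1}{40958} = - \frac{1}{20479} \approx -4.8831 \cdot 10^{-5}$)
$t = -2940$ ($t = - 15 \left(-14\right)^{2} = \left(-15\right) 196 = -2940$)
$\sqrt{E + t} = \sqrt{- \frac{1}{20479} - 2940} = \sqrt{- \frac{60208261}{20479}} = \frac{i \sqrt{1233004977019}}{20479}$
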